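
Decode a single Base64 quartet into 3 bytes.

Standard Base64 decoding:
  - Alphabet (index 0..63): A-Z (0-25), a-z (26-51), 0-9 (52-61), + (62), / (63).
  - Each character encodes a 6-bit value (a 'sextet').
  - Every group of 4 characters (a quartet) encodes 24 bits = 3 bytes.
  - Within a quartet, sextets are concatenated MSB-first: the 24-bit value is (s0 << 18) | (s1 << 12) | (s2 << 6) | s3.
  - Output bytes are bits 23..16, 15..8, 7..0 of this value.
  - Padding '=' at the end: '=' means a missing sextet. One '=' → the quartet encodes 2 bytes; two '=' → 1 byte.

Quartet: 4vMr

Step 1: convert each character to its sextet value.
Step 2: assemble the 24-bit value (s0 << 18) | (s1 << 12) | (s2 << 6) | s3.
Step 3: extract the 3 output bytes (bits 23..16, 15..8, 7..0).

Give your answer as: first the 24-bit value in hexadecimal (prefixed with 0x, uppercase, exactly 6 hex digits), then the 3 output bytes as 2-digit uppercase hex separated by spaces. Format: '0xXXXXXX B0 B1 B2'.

Answer: 0xE2F32B E2 F3 2B

Derivation:
Sextets: 4=56, v=47, M=12, r=43
24-bit: (56<<18) | (47<<12) | (12<<6) | 43
      = 0xE00000 | 0x02F000 | 0x000300 | 0x00002B
      = 0xE2F32B
Bytes: (v>>16)&0xFF=E2, (v>>8)&0xFF=F3, v&0xFF=2B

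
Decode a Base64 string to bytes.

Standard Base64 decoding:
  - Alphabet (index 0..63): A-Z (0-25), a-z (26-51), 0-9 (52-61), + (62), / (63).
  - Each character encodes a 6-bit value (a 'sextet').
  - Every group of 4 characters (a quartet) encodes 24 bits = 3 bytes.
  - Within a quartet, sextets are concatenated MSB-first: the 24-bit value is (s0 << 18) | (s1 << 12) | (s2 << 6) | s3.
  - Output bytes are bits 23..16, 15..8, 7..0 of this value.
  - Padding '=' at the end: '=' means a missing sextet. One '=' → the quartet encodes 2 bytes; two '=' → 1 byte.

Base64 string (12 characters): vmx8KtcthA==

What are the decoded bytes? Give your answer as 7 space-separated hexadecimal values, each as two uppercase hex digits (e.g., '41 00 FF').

Answer: BE 6C 7C 2A D7 2D 84

Derivation:
After char 0 ('v'=47): chars_in_quartet=1 acc=0x2F bytes_emitted=0
After char 1 ('m'=38): chars_in_quartet=2 acc=0xBE6 bytes_emitted=0
After char 2 ('x'=49): chars_in_quartet=3 acc=0x2F9B1 bytes_emitted=0
After char 3 ('8'=60): chars_in_quartet=4 acc=0xBE6C7C -> emit BE 6C 7C, reset; bytes_emitted=3
After char 4 ('K'=10): chars_in_quartet=1 acc=0xA bytes_emitted=3
After char 5 ('t'=45): chars_in_quartet=2 acc=0x2AD bytes_emitted=3
After char 6 ('c'=28): chars_in_quartet=3 acc=0xAB5C bytes_emitted=3
After char 7 ('t'=45): chars_in_quartet=4 acc=0x2AD72D -> emit 2A D7 2D, reset; bytes_emitted=6
After char 8 ('h'=33): chars_in_quartet=1 acc=0x21 bytes_emitted=6
After char 9 ('A'=0): chars_in_quartet=2 acc=0x840 bytes_emitted=6
Padding '==': partial quartet acc=0x840 -> emit 84; bytes_emitted=7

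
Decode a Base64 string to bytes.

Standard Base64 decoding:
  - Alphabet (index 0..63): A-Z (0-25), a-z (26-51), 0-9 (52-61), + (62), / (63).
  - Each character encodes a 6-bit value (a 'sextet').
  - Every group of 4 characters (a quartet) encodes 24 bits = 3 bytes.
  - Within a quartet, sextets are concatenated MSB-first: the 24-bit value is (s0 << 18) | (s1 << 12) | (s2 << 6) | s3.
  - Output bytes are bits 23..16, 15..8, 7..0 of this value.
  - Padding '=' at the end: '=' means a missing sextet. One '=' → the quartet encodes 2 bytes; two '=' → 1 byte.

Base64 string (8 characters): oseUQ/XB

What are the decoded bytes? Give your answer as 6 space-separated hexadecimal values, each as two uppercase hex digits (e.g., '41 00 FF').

After char 0 ('o'=40): chars_in_quartet=1 acc=0x28 bytes_emitted=0
After char 1 ('s'=44): chars_in_quartet=2 acc=0xA2C bytes_emitted=0
After char 2 ('e'=30): chars_in_quartet=3 acc=0x28B1E bytes_emitted=0
After char 3 ('U'=20): chars_in_quartet=4 acc=0xA2C794 -> emit A2 C7 94, reset; bytes_emitted=3
After char 4 ('Q'=16): chars_in_quartet=1 acc=0x10 bytes_emitted=3
After char 5 ('/'=63): chars_in_quartet=2 acc=0x43F bytes_emitted=3
After char 6 ('X'=23): chars_in_quartet=3 acc=0x10FD7 bytes_emitted=3
After char 7 ('B'=1): chars_in_quartet=4 acc=0x43F5C1 -> emit 43 F5 C1, reset; bytes_emitted=6

Answer: A2 C7 94 43 F5 C1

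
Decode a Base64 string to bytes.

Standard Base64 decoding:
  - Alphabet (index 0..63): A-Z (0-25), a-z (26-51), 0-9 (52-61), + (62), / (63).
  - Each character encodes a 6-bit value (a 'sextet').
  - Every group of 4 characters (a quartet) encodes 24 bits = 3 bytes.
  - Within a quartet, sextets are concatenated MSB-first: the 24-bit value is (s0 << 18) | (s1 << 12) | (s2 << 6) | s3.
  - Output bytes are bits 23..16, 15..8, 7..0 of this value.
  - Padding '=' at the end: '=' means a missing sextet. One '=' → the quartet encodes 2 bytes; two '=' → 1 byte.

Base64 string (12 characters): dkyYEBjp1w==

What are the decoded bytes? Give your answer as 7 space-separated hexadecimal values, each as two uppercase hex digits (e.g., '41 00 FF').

After char 0 ('d'=29): chars_in_quartet=1 acc=0x1D bytes_emitted=0
After char 1 ('k'=36): chars_in_quartet=2 acc=0x764 bytes_emitted=0
After char 2 ('y'=50): chars_in_quartet=3 acc=0x1D932 bytes_emitted=0
After char 3 ('Y'=24): chars_in_quartet=4 acc=0x764C98 -> emit 76 4C 98, reset; bytes_emitted=3
After char 4 ('E'=4): chars_in_quartet=1 acc=0x4 bytes_emitted=3
After char 5 ('B'=1): chars_in_quartet=2 acc=0x101 bytes_emitted=3
After char 6 ('j'=35): chars_in_quartet=3 acc=0x4063 bytes_emitted=3
After char 7 ('p'=41): chars_in_quartet=4 acc=0x1018E9 -> emit 10 18 E9, reset; bytes_emitted=6
After char 8 ('1'=53): chars_in_quartet=1 acc=0x35 bytes_emitted=6
After char 9 ('w'=48): chars_in_quartet=2 acc=0xD70 bytes_emitted=6
Padding '==': partial quartet acc=0xD70 -> emit D7; bytes_emitted=7

Answer: 76 4C 98 10 18 E9 D7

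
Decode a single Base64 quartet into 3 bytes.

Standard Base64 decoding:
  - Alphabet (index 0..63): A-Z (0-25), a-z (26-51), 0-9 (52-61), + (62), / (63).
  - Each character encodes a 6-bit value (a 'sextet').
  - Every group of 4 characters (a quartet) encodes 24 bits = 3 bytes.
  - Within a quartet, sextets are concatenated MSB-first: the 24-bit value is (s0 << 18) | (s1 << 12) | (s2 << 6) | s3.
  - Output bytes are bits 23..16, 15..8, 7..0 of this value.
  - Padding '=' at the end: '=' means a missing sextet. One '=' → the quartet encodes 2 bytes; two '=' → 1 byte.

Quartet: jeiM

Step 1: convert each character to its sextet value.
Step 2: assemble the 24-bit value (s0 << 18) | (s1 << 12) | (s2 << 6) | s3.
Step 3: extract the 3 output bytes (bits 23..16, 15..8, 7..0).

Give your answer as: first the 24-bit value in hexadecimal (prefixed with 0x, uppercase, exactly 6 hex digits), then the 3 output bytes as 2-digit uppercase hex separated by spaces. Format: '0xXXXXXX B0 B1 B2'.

Answer: 0x8DE88C 8D E8 8C

Derivation:
Sextets: j=35, e=30, i=34, M=12
24-bit: (35<<18) | (30<<12) | (34<<6) | 12
      = 0x8C0000 | 0x01E000 | 0x000880 | 0x00000C
      = 0x8DE88C
Bytes: (v>>16)&0xFF=8D, (v>>8)&0xFF=E8, v&0xFF=8C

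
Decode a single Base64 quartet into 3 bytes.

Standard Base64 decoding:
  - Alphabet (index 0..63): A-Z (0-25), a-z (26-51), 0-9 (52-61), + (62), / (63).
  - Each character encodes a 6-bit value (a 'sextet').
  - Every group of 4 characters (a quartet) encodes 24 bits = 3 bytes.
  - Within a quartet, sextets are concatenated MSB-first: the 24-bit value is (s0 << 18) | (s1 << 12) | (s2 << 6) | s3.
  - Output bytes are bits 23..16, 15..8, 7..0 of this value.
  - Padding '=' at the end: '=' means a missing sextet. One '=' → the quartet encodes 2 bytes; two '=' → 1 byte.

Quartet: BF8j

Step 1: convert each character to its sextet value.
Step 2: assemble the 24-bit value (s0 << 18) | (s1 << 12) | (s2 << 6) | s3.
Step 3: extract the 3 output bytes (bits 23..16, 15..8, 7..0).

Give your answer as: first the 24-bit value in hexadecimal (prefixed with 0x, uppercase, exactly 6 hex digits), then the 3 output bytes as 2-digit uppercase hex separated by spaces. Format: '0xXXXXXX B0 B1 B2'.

Sextets: B=1, F=5, 8=60, j=35
24-bit: (1<<18) | (5<<12) | (60<<6) | 35
      = 0x040000 | 0x005000 | 0x000F00 | 0x000023
      = 0x045F23
Bytes: (v>>16)&0xFF=04, (v>>8)&0xFF=5F, v&0xFF=23

Answer: 0x045F23 04 5F 23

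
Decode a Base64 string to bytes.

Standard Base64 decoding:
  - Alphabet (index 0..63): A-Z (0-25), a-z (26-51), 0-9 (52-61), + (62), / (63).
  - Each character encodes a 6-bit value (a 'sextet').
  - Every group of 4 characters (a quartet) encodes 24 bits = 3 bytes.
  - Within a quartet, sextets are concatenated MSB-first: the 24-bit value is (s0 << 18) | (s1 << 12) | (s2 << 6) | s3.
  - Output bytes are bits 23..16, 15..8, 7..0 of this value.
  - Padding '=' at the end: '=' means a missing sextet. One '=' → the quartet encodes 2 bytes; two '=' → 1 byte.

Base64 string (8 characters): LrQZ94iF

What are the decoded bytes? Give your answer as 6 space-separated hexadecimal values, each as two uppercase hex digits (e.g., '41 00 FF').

After char 0 ('L'=11): chars_in_quartet=1 acc=0xB bytes_emitted=0
After char 1 ('r'=43): chars_in_quartet=2 acc=0x2EB bytes_emitted=0
After char 2 ('Q'=16): chars_in_quartet=3 acc=0xBAD0 bytes_emitted=0
After char 3 ('Z'=25): chars_in_quartet=4 acc=0x2EB419 -> emit 2E B4 19, reset; bytes_emitted=3
After char 4 ('9'=61): chars_in_quartet=1 acc=0x3D bytes_emitted=3
After char 5 ('4'=56): chars_in_quartet=2 acc=0xF78 bytes_emitted=3
After char 6 ('i'=34): chars_in_quartet=3 acc=0x3DE22 bytes_emitted=3
After char 7 ('F'=5): chars_in_quartet=4 acc=0xF78885 -> emit F7 88 85, reset; bytes_emitted=6

Answer: 2E B4 19 F7 88 85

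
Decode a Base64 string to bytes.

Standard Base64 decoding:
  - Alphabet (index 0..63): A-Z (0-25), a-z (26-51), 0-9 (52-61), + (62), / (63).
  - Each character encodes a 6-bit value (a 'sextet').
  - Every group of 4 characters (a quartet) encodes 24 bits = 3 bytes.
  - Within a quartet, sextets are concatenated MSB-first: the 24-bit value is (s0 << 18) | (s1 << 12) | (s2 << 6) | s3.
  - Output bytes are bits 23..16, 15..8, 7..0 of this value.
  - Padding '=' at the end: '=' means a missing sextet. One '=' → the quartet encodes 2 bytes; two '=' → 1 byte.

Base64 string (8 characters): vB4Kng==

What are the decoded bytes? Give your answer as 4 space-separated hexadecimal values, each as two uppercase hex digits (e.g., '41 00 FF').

After char 0 ('v'=47): chars_in_quartet=1 acc=0x2F bytes_emitted=0
After char 1 ('B'=1): chars_in_quartet=2 acc=0xBC1 bytes_emitted=0
After char 2 ('4'=56): chars_in_quartet=3 acc=0x2F078 bytes_emitted=0
After char 3 ('K'=10): chars_in_quartet=4 acc=0xBC1E0A -> emit BC 1E 0A, reset; bytes_emitted=3
After char 4 ('n'=39): chars_in_quartet=1 acc=0x27 bytes_emitted=3
After char 5 ('g'=32): chars_in_quartet=2 acc=0x9E0 bytes_emitted=3
Padding '==': partial quartet acc=0x9E0 -> emit 9E; bytes_emitted=4

Answer: BC 1E 0A 9E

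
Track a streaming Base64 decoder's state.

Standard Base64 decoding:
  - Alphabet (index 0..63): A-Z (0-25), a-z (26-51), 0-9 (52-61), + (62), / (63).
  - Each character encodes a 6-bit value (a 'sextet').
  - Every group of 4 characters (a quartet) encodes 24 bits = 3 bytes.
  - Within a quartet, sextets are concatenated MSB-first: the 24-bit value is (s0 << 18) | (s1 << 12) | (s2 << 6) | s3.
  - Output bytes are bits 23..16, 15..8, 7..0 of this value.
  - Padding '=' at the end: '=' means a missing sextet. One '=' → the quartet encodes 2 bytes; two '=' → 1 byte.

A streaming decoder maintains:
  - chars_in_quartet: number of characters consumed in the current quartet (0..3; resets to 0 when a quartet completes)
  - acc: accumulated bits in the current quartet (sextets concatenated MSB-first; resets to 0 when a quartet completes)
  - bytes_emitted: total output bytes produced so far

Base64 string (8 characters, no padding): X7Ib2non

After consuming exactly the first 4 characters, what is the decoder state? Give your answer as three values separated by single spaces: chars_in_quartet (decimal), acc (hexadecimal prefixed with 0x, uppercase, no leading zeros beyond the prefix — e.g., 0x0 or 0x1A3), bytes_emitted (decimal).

Answer: 0 0x0 3

Derivation:
After char 0 ('X'=23): chars_in_quartet=1 acc=0x17 bytes_emitted=0
After char 1 ('7'=59): chars_in_quartet=2 acc=0x5FB bytes_emitted=0
After char 2 ('I'=8): chars_in_quartet=3 acc=0x17EC8 bytes_emitted=0
After char 3 ('b'=27): chars_in_quartet=4 acc=0x5FB21B -> emit 5F B2 1B, reset; bytes_emitted=3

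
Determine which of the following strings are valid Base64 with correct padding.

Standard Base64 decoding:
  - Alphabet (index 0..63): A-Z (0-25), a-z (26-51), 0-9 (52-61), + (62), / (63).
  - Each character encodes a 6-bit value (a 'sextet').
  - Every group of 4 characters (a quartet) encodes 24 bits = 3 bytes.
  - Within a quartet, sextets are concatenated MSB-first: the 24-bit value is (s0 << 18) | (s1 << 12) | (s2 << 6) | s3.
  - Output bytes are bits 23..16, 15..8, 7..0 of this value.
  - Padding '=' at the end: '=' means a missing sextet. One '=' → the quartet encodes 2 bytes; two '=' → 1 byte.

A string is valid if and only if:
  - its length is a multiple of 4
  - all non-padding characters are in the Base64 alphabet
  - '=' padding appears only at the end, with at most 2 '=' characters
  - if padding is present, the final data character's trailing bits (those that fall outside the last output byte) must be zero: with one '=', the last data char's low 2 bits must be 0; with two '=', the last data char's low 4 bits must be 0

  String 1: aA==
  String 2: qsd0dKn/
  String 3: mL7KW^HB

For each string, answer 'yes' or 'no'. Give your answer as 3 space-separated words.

String 1: 'aA==' → valid
String 2: 'qsd0dKn/' → valid
String 3: 'mL7KW^HB' → invalid (bad char(s): ['^'])

Answer: yes yes no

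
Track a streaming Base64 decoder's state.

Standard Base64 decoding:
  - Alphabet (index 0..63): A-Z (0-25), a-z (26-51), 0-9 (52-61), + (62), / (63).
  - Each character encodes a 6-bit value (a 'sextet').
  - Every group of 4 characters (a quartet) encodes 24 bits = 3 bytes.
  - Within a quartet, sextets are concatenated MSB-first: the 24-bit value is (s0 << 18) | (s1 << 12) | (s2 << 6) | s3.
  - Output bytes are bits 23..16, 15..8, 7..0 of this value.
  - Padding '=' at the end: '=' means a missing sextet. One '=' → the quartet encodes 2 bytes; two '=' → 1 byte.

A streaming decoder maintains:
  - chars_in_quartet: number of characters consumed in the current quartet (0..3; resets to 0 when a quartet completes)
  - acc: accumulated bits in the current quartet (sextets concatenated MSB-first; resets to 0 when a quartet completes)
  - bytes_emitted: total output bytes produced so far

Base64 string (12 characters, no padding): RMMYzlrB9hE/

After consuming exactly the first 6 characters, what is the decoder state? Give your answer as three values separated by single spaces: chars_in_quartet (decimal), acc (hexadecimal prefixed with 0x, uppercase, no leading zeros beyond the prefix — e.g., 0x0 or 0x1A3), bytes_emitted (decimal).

After char 0 ('R'=17): chars_in_quartet=1 acc=0x11 bytes_emitted=0
After char 1 ('M'=12): chars_in_quartet=2 acc=0x44C bytes_emitted=0
After char 2 ('M'=12): chars_in_quartet=3 acc=0x1130C bytes_emitted=0
After char 3 ('Y'=24): chars_in_quartet=4 acc=0x44C318 -> emit 44 C3 18, reset; bytes_emitted=3
After char 4 ('z'=51): chars_in_quartet=1 acc=0x33 bytes_emitted=3
After char 5 ('l'=37): chars_in_quartet=2 acc=0xCE5 bytes_emitted=3

Answer: 2 0xCE5 3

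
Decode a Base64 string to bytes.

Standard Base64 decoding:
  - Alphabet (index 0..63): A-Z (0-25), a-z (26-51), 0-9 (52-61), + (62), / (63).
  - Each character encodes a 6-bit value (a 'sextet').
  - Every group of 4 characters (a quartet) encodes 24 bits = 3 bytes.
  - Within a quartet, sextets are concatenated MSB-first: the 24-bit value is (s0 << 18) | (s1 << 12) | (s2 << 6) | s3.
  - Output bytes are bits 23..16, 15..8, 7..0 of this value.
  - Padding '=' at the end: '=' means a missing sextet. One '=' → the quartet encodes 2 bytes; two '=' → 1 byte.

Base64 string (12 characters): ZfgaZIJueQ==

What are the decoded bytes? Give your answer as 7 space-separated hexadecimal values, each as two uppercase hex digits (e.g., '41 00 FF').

After char 0 ('Z'=25): chars_in_quartet=1 acc=0x19 bytes_emitted=0
After char 1 ('f'=31): chars_in_quartet=2 acc=0x65F bytes_emitted=0
After char 2 ('g'=32): chars_in_quartet=3 acc=0x197E0 bytes_emitted=0
After char 3 ('a'=26): chars_in_quartet=4 acc=0x65F81A -> emit 65 F8 1A, reset; bytes_emitted=3
After char 4 ('Z'=25): chars_in_quartet=1 acc=0x19 bytes_emitted=3
After char 5 ('I'=8): chars_in_quartet=2 acc=0x648 bytes_emitted=3
After char 6 ('J'=9): chars_in_quartet=3 acc=0x19209 bytes_emitted=3
After char 7 ('u'=46): chars_in_quartet=4 acc=0x64826E -> emit 64 82 6E, reset; bytes_emitted=6
After char 8 ('e'=30): chars_in_quartet=1 acc=0x1E bytes_emitted=6
After char 9 ('Q'=16): chars_in_quartet=2 acc=0x790 bytes_emitted=6
Padding '==': partial quartet acc=0x790 -> emit 79; bytes_emitted=7

Answer: 65 F8 1A 64 82 6E 79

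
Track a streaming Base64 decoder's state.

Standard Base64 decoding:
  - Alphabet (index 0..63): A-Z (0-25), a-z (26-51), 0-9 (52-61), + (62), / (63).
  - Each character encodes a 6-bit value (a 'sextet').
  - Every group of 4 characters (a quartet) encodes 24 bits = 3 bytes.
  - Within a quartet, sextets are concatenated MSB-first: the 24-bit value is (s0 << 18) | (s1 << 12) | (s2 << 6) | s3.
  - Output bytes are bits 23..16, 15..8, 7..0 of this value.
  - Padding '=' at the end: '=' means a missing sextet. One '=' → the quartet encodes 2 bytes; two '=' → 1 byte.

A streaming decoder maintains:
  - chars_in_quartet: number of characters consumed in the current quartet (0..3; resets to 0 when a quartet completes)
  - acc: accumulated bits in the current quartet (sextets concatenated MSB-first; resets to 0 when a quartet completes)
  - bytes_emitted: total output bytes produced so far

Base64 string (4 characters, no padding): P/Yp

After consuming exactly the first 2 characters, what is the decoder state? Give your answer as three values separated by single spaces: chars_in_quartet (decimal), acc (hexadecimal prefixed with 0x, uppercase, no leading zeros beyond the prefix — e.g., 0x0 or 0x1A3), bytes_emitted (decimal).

After char 0 ('P'=15): chars_in_quartet=1 acc=0xF bytes_emitted=0
After char 1 ('/'=63): chars_in_quartet=2 acc=0x3FF bytes_emitted=0

Answer: 2 0x3FF 0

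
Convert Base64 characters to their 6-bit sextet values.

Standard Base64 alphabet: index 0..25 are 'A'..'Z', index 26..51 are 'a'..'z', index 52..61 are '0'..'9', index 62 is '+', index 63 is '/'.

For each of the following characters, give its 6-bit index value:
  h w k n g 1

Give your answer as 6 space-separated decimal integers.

Answer: 33 48 36 39 32 53

Derivation:
'h': a..z range, 26 + ord('h') − ord('a') = 33
'w': a..z range, 26 + ord('w') − ord('a') = 48
'k': a..z range, 26 + ord('k') − ord('a') = 36
'n': a..z range, 26 + ord('n') − ord('a') = 39
'g': a..z range, 26 + ord('g') − ord('a') = 32
'1': 0..9 range, 52 + ord('1') − ord('0') = 53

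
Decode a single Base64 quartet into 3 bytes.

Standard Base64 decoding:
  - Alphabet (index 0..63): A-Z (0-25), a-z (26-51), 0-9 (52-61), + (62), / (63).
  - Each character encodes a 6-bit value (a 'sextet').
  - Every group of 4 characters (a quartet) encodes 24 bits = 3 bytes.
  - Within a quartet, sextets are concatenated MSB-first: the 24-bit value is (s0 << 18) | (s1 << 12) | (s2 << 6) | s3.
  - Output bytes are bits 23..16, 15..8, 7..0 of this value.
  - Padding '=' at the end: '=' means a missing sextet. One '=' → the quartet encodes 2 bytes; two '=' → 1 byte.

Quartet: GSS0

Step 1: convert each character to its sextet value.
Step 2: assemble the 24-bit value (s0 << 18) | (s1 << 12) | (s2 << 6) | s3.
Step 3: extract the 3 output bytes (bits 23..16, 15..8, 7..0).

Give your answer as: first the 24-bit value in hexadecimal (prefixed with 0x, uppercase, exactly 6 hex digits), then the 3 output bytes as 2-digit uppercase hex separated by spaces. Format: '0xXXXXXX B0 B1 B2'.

Answer: 0x1924B4 19 24 B4

Derivation:
Sextets: G=6, S=18, S=18, 0=52
24-bit: (6<<18) | (18<<12) | (18<<6) | 52
      = 0x180000 | 0x012000 | 0x000480 | 0x000034
      = 0x1924B4
Bytes: (v>>16)&0xFF=19, (v>>8)&0xFF=24, v&0xFF=B4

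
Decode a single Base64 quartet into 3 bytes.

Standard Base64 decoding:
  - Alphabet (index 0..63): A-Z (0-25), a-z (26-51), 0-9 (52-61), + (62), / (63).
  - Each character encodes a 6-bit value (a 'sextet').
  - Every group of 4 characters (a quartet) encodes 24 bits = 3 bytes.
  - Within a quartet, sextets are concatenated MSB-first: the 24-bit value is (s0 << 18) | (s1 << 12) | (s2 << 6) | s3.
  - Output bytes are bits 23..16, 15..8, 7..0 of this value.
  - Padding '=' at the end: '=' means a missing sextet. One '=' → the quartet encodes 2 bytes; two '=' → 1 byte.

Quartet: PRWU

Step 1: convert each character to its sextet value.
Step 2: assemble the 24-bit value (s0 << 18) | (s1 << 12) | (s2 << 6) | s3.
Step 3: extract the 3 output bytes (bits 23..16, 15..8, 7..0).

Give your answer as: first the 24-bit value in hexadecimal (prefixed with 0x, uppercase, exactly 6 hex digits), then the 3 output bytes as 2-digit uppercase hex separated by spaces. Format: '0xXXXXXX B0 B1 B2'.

Sextets: P=15, R=17, W=22, U=20
24-bit: (15<<18) | (17<<12) | (22<<6) | 20
      = 0x3C0000 | 0x011000 | 0x000580 | 0x000014
      = 0x3D1594
Bytes: (v>>16)&0xFF=3D, (v>>8)&0xFF=15, v&0xFF=94

Answer: 0x3D1594 3D 15 94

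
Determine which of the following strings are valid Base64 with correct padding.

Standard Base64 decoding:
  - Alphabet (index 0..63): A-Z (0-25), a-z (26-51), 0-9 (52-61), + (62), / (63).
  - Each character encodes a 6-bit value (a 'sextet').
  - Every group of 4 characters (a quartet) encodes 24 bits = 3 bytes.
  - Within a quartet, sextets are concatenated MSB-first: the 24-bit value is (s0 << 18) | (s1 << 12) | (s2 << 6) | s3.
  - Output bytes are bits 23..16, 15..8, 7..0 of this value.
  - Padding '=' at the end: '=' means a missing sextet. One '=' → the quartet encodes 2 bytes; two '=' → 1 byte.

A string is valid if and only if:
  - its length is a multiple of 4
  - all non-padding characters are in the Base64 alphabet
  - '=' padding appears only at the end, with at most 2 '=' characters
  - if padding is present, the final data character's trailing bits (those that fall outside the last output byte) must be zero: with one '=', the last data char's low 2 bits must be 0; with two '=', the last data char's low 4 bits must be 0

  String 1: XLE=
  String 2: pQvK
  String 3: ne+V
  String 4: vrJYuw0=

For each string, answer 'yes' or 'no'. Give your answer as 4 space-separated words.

String 1: 'XLE=' → valid
String 2: 'pQvK' → valid
String 3: 'ne+V' → valid
String 4: 'vrJYuw0=' → valid

Answer: yes yes yes yes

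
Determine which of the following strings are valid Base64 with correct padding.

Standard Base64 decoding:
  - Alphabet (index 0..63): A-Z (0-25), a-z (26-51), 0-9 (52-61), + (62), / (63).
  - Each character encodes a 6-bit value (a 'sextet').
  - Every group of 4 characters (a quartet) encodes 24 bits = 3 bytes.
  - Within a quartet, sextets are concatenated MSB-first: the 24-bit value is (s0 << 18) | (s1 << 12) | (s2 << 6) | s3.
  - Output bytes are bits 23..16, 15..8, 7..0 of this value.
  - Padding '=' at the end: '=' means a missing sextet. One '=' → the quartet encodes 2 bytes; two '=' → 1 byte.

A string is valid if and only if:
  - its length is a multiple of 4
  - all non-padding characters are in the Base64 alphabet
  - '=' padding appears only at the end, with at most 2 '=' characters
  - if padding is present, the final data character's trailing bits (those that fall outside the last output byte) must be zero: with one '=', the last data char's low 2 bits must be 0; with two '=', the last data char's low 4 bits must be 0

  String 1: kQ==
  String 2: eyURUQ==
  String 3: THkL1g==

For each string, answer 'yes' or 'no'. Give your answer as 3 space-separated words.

Answer: yes yes yes

Derivation:
String 1: 'kQ==' → valid
String 2: 'eyURUQ==' → valid
String 3: 'THkL1g==' → valid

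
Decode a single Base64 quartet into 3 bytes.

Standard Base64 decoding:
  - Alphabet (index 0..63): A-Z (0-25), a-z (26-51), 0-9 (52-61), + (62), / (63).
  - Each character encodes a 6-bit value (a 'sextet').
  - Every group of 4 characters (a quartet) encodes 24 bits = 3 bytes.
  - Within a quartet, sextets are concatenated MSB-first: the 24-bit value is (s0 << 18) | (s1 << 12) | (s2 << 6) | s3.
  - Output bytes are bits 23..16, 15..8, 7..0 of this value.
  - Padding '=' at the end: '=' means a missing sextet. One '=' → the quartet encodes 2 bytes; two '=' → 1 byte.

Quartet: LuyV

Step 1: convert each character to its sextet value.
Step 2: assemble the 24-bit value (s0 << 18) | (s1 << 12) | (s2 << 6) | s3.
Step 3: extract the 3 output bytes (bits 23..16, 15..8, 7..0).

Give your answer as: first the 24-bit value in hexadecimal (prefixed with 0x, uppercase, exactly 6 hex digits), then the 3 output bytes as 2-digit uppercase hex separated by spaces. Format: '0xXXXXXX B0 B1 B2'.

Answer: 0x2EEC95 2E EC 95

Derivation:
Sextets: L=11, u=46, y=50, V=21
24-bit: (11<<18) | (46<<12) | (50<<6) | 21
      = 0x2C0000 | 0x02E000 | 0x000C80 | 0x000015
      = 0x2EEC95
Bytes: (v>>16)&0xFF=2E, (v>>8)&0xFF=EC, v&0xFF=95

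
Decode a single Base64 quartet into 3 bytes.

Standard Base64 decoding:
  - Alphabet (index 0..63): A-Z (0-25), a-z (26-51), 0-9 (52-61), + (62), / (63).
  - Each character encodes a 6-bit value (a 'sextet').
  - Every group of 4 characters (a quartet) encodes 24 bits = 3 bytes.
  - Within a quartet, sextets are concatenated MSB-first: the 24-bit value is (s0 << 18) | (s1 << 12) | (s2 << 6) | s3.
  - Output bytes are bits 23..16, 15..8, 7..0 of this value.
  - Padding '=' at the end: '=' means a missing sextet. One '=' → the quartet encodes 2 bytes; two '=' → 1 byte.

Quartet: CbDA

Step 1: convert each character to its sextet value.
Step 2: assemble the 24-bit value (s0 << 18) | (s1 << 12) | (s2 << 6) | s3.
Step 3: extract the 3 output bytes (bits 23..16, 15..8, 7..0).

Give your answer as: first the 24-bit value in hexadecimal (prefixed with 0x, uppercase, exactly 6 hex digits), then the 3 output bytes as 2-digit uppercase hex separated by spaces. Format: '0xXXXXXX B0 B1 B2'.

Answer: 0x09B0C0 09 B0 C0

Derivation:
Sextets: C=2, b=27, D=3, A=0
24-bit: (2<<18) | (27<<12) | (3<<6) | 0
      = 0x080000 | 0x01B000 | 0x0000C0 | 0x000000
      = 0x09B0C0
Bytes: (v>>16)&0xFF=09, (v>>8)&0xFF=B0, v&0xFF=C0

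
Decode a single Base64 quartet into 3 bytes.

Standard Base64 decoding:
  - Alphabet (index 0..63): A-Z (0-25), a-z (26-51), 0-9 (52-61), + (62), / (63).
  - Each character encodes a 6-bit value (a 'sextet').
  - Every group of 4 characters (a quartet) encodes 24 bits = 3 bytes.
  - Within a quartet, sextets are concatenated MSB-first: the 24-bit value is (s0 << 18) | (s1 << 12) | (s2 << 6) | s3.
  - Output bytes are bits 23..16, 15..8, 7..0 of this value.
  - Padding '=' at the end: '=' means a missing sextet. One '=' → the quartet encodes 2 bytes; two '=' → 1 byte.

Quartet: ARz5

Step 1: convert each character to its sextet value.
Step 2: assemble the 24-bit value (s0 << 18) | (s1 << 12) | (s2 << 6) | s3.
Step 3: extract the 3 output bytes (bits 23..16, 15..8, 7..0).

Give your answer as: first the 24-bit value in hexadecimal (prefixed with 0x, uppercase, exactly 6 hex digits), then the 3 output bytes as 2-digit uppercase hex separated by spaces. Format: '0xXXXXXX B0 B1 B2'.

Answer: 0x011CF9 01 1C F9

Derivation:
Sextets: A=0, R=17, z=51, 5=57
24-bit: (0<<18) | (17<<12) | (51<<6) | 57
      = 0x000000 | 0x011000 | 0x000CC0 | 0x000039
      = 0x011CF9
Bytes: (v>>16)&0xFF=01, (v>>8)&0xFF=1C, v&0xFF=F9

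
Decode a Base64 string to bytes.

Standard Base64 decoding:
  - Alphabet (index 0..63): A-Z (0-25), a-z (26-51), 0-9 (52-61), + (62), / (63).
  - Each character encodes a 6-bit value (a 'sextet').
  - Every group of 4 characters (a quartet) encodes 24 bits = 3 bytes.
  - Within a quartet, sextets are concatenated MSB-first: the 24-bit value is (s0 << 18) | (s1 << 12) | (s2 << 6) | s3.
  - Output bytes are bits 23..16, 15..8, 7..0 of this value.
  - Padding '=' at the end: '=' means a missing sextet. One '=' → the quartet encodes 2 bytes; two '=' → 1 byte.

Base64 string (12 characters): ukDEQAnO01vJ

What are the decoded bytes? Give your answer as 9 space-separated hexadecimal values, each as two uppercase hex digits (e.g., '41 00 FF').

After char 0 ('u'=46): chars_in_quartet=1 acc=0x2E bytes_emitted=0
After char 1 ('k'=36): chars_in_quartet=2 acc=0xBA4 bytes_emitted=0
After char 2 ('D'=3): chars_in_quartet=3 acc=0x2E903 bytes_emitted=0
After char 3 ('E'=4): chars_in_quartet=4 acc=0xBA40C4 -> emit BA 40 C4, reset; bytes_emitted=3
After char 4 ('Q'=16): chars_in_quartet=1 acc=0x10 bytes_emitted=3
After char 5 ('A'=0): chars_in_quartet=2 acc=0x400 bytes_emitted=3
After char 6 ('n'=39): chars_in_quartet=3 acc=0x10027 bytes_emitted=3
After char 7 ('O'=14): chars_in_quartet=4 acc=0x4009CE -> emit 40 09 CE, reset; bytes_emitted=6
After char 8 ('0'=52): chars_in_quartet=1 acc=0x34 bytes_emitted=6
After char 9 ('1'=53): chars_in_quartet=2 acc=0xD35 bytes_emitted=6
After char 10 ('v'=47): chars_in_quartet=3 acc=0x34D6F bytes_emitted=6
After char 11 ('J'=9): chars_in_quartet=4 acc=0xD35BC9 -> emit D3 5B C9, reset; bytes_emitted=9

Answer: BA 40 C4 40 09 CE D3 5B C9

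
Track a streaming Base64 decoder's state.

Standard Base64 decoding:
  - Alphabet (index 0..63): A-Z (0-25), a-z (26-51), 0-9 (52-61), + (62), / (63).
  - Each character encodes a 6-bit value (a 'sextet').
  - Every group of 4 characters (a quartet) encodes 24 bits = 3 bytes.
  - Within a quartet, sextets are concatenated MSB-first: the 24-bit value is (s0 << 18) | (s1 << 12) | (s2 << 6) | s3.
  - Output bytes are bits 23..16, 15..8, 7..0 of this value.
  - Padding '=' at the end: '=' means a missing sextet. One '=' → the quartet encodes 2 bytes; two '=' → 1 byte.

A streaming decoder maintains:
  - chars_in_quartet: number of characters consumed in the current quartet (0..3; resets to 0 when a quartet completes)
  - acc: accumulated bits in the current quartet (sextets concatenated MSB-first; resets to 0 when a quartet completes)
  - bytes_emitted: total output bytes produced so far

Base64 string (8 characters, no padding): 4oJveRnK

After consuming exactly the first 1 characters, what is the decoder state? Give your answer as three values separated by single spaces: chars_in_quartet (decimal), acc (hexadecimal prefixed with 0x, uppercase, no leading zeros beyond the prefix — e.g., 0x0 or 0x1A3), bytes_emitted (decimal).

After char 0 ('4'=56): chars_in_quartet=1 acc=0x38 bytes_emitted=0

Answer: 1 0x38 0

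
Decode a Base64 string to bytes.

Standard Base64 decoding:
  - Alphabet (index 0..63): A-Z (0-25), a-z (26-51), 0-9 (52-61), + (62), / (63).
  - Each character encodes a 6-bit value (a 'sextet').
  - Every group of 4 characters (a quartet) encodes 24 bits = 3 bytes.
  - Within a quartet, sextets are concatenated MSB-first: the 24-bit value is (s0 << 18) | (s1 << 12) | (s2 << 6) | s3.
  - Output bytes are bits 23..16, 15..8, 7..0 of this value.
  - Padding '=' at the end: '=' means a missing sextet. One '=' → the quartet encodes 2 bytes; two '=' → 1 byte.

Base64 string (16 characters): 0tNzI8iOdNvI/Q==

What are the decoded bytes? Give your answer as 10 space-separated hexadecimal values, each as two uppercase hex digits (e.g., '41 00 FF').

After char 0 ('0'=52): chars_in_quartet=1 acc=0x34 bytes_emitted=0
After char 1 ('t'=45): chars_in_quartet=2 acc=0xD2D bytes_emitted=0
After char 2 ('N'=13): chars_in_quartet=3 acc=0x34B4D bytes_emitted=0
After char 3 ('z'=51): chars_in_quartet=4 acc=0xD2D373 -> emit D2 D3 73, reset; bytes_emitted=3
After char 4 ('I'=8): chars_in_quartet=1 acc=0x8 bytes_emitted=3
After char 5 ('8'=60): chars_in_quartet=2 acc=0x23C bytes_emitted=3
After char 6 ('i'=34): chars_in_quartet=3 acc=0x8F22 bytes_emitted=3
After char 7 ('O'=14): chars_in_quartet=4 acc=0x23C88E -> emit 23 C8 8E, reset; bytes_emitted=6
After char 8 ('d'=29): chars_in_quartet=1 acc=0x1D bytes_emitted=6
After char 9 ('N'=13): chars_in_quartet=2 acc=0x74D bytes_emitted=6
After char 10 ('v'=47): chars_in_quartet=3 acc=0x1D36F bytes_emitted=6
After char 11 ('I'=8): chars_in_quartet=4 acc=0x74DBC8 -> emit 74 DB C8, reset; bytes_emitted=9
After char 12 ('/'=63): chars_in_quartet=1 acc=0x3F bytes_emitted=9
After char 13 ('Q'=16): chars_in_quartet=2 acc=0xFD0 bytes_emitted=9
Padding '==': partial quartet acc=0xFD0 -> emit FD; bytes_emitted=10

Answer: D2 D3 73 23 C8 8E 74 DB C8 FD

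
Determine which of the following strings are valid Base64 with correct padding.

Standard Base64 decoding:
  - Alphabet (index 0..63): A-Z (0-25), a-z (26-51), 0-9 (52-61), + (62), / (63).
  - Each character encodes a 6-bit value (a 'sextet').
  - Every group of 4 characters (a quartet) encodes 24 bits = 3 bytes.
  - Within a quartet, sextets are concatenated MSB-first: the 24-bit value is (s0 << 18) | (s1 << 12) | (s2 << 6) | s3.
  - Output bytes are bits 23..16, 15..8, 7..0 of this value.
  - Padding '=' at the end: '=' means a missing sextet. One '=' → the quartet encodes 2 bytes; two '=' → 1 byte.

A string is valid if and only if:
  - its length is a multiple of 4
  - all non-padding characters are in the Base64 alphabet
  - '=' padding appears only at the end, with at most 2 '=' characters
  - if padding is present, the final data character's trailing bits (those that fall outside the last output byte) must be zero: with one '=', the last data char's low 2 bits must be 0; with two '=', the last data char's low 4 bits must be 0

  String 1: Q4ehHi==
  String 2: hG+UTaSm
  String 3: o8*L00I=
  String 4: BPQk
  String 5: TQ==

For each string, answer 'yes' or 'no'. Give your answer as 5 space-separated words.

Answer: no yes no yes yes

Derivation:
String 1: 'Q4ehHi==' → invalid (bad trailing bits)
String 2: 'hG+UTaSm' → valid
String 3: 'o8*L00I=' → invalid (bad char(s): ['*'])
String 4: 'BPQk' → valid
String 5: 'TQ==' → valid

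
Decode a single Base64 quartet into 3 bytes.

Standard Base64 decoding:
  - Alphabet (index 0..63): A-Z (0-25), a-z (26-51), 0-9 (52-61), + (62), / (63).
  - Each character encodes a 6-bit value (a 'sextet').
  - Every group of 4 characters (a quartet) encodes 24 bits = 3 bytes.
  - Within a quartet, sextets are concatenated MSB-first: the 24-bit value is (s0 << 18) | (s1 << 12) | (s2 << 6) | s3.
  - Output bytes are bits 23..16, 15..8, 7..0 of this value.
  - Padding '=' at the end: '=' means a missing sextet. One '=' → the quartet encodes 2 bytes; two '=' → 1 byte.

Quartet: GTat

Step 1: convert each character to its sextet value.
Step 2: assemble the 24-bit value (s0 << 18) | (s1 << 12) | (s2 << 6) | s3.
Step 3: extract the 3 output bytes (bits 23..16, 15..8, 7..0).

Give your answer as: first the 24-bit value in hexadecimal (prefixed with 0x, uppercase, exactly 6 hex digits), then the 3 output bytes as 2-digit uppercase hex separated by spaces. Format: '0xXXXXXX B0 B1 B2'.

Answer: 0x1936AD 19 36 AD

Derivation:
Sextets: G=6, T=19, a=26, t=45
24-bit: (6<<18) | (19<<12) | (26<<6) | 45
      = 0x180000 | 0x013000 | 0x000680 | 0x00002D
      = 0x1936AD
Bytes: (v>>16)&0xFF=19, (v>>8)&0xFF=36, v&0xFF=AD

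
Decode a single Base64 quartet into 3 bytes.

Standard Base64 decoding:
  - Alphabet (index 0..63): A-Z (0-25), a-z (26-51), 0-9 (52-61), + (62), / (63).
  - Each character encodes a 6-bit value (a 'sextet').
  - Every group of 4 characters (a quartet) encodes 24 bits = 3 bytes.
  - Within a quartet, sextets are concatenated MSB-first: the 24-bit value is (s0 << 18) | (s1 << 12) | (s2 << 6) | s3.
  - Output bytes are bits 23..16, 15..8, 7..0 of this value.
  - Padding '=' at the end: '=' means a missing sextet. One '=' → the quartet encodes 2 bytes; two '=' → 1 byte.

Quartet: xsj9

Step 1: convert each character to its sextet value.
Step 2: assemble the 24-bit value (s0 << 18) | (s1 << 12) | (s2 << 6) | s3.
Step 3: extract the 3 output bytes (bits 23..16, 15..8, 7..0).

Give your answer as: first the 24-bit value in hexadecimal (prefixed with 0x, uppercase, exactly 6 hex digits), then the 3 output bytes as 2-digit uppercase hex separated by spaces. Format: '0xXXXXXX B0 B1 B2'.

Sextets: x=49, s=44, j=35, 9=61
24-bit: (49<<18) | (44<<12) | (35<<6) | 61
      = 0xC40000 | 0x02C000 | 0x0008C0 | 0x00003D
      = 0xC6C8FD
Bytes: (v>>16)&0xFF=C6, (v>>8)&0xFF=C8, v&0xFF=FD

Answer: 0xC6C8FD C6 C8 FD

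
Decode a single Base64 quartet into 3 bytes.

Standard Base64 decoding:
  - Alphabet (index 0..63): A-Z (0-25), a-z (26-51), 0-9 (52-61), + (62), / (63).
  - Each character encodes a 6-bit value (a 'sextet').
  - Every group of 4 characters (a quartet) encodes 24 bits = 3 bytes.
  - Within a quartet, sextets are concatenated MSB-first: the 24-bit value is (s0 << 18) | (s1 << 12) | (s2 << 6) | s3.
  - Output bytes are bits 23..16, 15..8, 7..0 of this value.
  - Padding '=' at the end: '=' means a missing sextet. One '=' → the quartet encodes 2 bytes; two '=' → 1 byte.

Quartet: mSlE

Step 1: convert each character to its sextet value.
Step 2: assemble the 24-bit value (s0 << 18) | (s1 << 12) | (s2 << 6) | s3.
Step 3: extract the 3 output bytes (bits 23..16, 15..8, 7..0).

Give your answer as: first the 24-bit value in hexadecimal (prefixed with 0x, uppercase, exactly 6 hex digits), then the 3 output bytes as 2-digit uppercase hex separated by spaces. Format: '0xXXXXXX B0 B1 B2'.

Sextets: m=38, S=18, l=37, E=4
24-bit: (38<<18) | (18<<12) | (37<<6) | 4
      = 0x980000 | 0x012000 | 0x000940 | 0x000004
      = 0x992944
Bytes: (v>>16)&0xFF=99, (v>>8)&0xFF=29, v&0xFF=44

Answer: 0x992944 99 29 44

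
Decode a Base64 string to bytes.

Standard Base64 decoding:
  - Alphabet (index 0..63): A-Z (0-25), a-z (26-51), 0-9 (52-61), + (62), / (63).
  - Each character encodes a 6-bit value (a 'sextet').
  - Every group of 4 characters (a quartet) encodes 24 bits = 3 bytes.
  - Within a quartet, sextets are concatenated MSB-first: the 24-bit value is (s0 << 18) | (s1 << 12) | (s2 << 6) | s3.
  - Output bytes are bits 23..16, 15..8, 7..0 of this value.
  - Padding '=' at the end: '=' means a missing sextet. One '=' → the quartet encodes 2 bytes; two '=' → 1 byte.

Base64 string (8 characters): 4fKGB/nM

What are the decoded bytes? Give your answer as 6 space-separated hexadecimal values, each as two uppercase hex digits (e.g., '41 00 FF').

After char 0 ('4'=56): chars_in_quartet=1 acc=0x38 bytes_emitted=0
After char 1 ('f'=31): chars_in_quartet=2 acc=0xE1F bytes_emitted=0
After char 2 ('K'=10): chars_in_quartet=3 acc=0x387CA bytes_emitted=0
After char 3 ('G'=6): chars_in_quartet=4 acc=0xE1F286 -> emit E1 F2 86, reset; bytes_emitted=3
After char 4 ('B'=1): chars_in_quartet=1 acc=0x1 bytes_emitted=3
After char 5 ('/'=63): chars_in_quartet=2 acc=0x7F bytes_emitted=3
After char 6 ('n'=39): chars_in_quartet=3 acc=0x1FE7 bytes_emitted=3
After char 7 ('M'=12): chars_in_quartet=4 acc=0x7F9CC -> emit 07 F9 CC, reset; bytes_emitted=6

Answer: E1 F2 86 07 F9 CC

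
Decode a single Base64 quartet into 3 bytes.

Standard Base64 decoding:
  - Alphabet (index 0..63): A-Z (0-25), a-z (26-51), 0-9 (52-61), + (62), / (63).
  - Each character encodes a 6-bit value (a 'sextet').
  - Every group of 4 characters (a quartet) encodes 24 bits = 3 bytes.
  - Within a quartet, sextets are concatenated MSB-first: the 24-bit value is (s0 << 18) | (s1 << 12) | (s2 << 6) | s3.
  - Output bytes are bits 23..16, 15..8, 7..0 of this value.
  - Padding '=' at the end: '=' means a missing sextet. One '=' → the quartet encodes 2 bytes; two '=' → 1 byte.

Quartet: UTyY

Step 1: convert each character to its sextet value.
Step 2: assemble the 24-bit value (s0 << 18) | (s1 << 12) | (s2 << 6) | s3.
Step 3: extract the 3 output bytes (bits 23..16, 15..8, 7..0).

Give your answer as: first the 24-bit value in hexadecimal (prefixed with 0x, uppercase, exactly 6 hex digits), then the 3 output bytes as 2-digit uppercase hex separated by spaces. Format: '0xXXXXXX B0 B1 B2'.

Answer: 0x513C98 51 3C 98

Derivation:
Sextets: U=20, T=19, y=50, Y=24
24-bit: (20<<18) | (19<<12) | (50<<6) | 24
      = 0x500000 | 0x013000 | 0x000C80 | 0x000018
      = 0x513C98
Bytes: (v>>16)&0xFF=51, (v>>8)&0xFF=3C, v&0xFF=98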